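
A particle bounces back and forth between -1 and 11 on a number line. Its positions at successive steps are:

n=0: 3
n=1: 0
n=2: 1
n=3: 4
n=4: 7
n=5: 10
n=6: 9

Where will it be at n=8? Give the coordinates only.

3

The value travels 3 per step and bounces off the walls at -1 and 11.
  step 7: 9 → 6
  step 8: 6 → 3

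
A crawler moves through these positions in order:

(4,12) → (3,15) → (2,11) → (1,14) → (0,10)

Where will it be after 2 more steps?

Step-to-step displacements: (-1,+3), (-1,-4), (-1,+3), (-1,-4) — a repeating cycle of length 2.
step 5: apply (-1,+3) → (-1,13)
step 6: apply (-1,-4) → (-2,9)

(-2,9)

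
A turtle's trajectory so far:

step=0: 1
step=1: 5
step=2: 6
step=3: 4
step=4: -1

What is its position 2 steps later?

Successive displacements: +4, +1, -2, -5 — each changes by -3.
step 5: -1 − 8 → -9
step 6: -9 − 11 → -20

-20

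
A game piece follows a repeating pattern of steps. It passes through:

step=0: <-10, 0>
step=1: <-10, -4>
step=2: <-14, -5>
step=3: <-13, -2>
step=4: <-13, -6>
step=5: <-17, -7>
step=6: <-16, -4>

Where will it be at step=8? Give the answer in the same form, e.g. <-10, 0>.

Step-to-step displacements: <+0, -4>, <-4, -1>, <+1, +3>, <+0, -4>, <-4, -1>, <+1, +3> — a repeating cycle of length 3.
step 7: apply <+0, -4> → <-16, -8>
step 8: apply <-4, -1> → <-20, -9>

<-20, -9>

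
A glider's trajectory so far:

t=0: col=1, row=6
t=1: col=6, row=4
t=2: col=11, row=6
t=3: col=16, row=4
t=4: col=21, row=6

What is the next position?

col=26, row=4

Col: linear, +5 per step → 26 at step 5.
Row: cycles through 6, 4 every 2 steps. Step 5 lands at position 1 of the cycle → 4.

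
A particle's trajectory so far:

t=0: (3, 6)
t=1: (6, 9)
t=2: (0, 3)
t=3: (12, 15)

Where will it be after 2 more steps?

(36, 39)

Consecutive displacements (+3, +3), (-6, -6), (+12, +12) scale by a factor of -2 each step.
step 4: (12, 15) + (-24, -24) → (-12, -9)
step 5: (-12, -9) + (+48, +48) → (36, 39)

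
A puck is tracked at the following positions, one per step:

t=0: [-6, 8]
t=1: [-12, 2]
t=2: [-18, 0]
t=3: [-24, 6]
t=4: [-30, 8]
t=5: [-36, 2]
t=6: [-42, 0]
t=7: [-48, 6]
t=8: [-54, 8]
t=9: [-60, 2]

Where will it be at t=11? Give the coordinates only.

[-72, 6]

The first coordinate changes by -6 each step, so at step 11 it is -6 + 11·(-6) = -72.
The second coordinate repeats the cycle [8, 2, 0, 6] with period 4; step 11 mod 4 = 3, giving 6.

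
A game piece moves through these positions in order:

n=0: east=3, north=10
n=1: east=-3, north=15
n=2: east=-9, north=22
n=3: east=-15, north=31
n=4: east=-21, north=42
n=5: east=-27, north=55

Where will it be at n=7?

Successive displacements: (-6, +5), (-6, +7), (-6, +9), (-6, +11), (-6, +13) — each changes by (+0, +2).
step 6: east=-27, north=55 + (-6, +15) → east=-33, north=70
step 7: east=-33, north=70 + (-6, +17) → east=-39, north=87

east=-39, north=87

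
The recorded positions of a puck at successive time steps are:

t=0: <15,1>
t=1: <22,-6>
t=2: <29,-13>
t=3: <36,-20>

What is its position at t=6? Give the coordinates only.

Each step adds <+7,-7> to the position.
step 4: <36,-20> + <+7,-7> → <43,-27>
step 5: <43,-27> + <+7,-7> → <50,-34>
step 6: <50,-34> + <+7,-7> → <57,-41>

<57,-41>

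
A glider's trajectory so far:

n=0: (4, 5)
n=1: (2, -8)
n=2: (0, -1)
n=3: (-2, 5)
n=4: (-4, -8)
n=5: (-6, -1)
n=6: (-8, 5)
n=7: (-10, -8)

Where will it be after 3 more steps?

First: linear, -2 per step → -16 at step 10.
Second: cycles through 5, -8, -1 every 3 steps. Step 10 lands at position 1 of the cycle → -8.

(-16, -8)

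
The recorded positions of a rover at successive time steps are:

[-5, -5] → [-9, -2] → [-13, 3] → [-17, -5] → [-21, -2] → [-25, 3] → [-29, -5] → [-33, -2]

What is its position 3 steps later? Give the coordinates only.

[-45, -2]

First: linear, -4 per step → -45 at step 10.
Second: cycles through -5, -2, 3 every 3 steps. Step 10 lands at position 1 of the cycle → -2.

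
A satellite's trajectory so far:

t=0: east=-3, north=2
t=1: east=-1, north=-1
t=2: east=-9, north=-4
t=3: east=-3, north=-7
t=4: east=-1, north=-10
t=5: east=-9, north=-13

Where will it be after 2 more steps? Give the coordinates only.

east=-1, north=-19

East: cycles through -3, -1, -9 every 3 steps. Step 7 lands at position 1 of the cycle → -1.
North: linear, -3 per step → -19 at step 7.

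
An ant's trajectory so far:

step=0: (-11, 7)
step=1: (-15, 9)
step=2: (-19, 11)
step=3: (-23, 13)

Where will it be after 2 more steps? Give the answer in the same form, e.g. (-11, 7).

The position changes by (-4, +2) every step.
step 4: (-23, 13) + (-4, +2) → (-27, 15)
step 5: (-27, 15) + (-4, +2) → (-31, 17)

(-31, 17)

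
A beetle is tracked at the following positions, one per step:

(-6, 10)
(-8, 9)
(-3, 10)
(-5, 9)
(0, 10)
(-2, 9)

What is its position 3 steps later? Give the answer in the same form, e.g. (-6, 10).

The moves between consecutive positions are (-2, -1), (+5, +1), (-2, -1), (+5, +1), (-2, -1); they repeat the 2-cycle [(-2, -1), (+5, +1)].
step 6: apply (+5, +1) → (3, 10)
step 7: apply (-2, -1) → (1, 9)
step 8: apply (+5, +1) → (6, 10)

(6, 10)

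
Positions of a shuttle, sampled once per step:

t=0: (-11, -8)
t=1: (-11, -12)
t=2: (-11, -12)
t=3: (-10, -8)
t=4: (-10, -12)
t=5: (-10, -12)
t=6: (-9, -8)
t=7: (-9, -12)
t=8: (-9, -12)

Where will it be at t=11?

Differencing gives (+0, -4), (+0, +0), (+1, +4), (+0, -4), (+0, +0), (+1, +4), (+0, -4), (+0, +0). This is the pattern (+0, -4), (+0, +0), (+1, +4) repeated.
step 9: apply (+1, +4) → (-8, -8)
step 10: apply (+0, -4) → (-8, -12)
step 11: apply (+0, +0) → (-8, -12)

(-8, -12)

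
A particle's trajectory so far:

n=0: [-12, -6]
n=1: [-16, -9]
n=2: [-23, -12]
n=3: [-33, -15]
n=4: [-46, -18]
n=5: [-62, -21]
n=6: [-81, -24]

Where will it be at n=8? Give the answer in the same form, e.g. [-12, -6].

Taking differences between consecutive positions: [-4, -3], [-7, -3], [-10, -3], [-13, -3], [-16, -3], [-19, -3]. These grow by [-3, +0] each step.
step 7: [-81, -24] + [-22, -3] → [-103, -27]
step 8: [-103, -27] + [-25, -3] → [-128, -30]

[-128, -30]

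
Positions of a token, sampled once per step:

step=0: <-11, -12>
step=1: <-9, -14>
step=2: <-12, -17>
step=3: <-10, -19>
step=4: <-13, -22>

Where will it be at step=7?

Step-to-step displacements: <+2, -2>, <-3, -3>, <+2, -2>, <-3, -3> — a repeating cycle of length 2.
step 5: apply <+2, -2> → <-11, -24>
step 6: apply <-3, -3> → <-14, -27>
step 7: apply <+2, -2> → <-12, -29>

<-12, -29>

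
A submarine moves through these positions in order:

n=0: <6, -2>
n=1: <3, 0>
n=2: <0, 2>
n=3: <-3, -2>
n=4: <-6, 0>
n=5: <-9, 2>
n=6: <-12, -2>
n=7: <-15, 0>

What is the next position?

<-18, 2>

The first coordinate changes by -3 each step, so at step 8 it is 6 + 8·(-3) = -18.
The second coordinate repeats the cycle [-2, 0, 2] with period 3; step 8 mod 3 = 2, giving 2.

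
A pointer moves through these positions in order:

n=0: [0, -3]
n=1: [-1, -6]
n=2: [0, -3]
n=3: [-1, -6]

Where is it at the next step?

Consecutive displacements [-1, -3], [+1, +3], [-1, -3] scale by a factor of -1 each step.
step 4: [-1, -6] + [+1, +3] → [0, -3]

[0, -3]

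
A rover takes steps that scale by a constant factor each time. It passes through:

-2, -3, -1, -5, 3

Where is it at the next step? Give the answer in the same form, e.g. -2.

-13

The jumps are -1, +2, -4, +8 — a geometric progression with ratio -2.
step 5: 3 − 16 → -13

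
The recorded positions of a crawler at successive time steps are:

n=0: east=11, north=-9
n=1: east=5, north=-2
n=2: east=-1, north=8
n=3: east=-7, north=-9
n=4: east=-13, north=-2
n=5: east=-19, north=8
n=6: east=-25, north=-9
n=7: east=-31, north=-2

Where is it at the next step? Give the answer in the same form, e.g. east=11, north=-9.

east=-37, north=8

East: linear, -6 per step → -37 at step 8.
North: cycles through -9, -2, 8 every 3 steps. Step 8 lands at position 2 of the cycle → 8.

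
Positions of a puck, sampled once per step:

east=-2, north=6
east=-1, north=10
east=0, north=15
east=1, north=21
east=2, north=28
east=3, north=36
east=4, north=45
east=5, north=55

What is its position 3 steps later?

east=8, north=91

Taking differences between consecutive positions: (+1, +4), (+1, +5), (+1, +6), (+1, +7), (+1, +8), (+1, +9), (+1, +10). These grow by (+0, +1) each step.
step 8: east=5, north=55 + (+1, +11) → east=6, north=66
step 9: east=6, north=66 + (+1, +12) → east=7, north=78
step 10: east=7, north=78 + (+1, +13) → east=8, north=91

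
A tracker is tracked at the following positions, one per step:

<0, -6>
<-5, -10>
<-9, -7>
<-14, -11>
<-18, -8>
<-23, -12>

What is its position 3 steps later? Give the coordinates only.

Differencing gives <-5, -4>, <-4, +3>, <-5, -4>, <-4, +3>, <-5, -4>. This is the pattern <-5, -4>, <-4, +3> repeated.
step 6: apply <-4, +3> → <-27, -9>
step 7: apply <-5, -4> → <-32, -13>
step 8: apply <-4, +3> → <-36, -10>

<-36, -10>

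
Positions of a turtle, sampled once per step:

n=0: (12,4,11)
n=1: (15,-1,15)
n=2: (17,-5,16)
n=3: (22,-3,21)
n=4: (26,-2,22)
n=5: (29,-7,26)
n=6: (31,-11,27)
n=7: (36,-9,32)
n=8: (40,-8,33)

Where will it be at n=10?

(45,-17,38)

The moves between consecutive positions are (+3,-5,+4), (+2,-4,+1), (+5,+2,+5), (+4,+1,+1), (+3,-5,+4), (+2,-4,+1), (+5,+2,+5), (+4,+1,+1); they repeat the 4-cycle [(+3,-5,+4), (+2,-4,+1), (+5,+2,+5), (+4,+1,+1)].
step 9: apply (+3,-5,+4) → (43,-13,37)
step 10: apply (+2,-4,+1) → (45,-17,38)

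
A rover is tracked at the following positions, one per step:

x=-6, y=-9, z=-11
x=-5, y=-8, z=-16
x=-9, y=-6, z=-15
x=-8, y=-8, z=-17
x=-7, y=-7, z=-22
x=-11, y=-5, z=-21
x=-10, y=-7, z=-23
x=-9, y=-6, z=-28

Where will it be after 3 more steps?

Step-to-step displacements: (+1, +1, -5), (-4, +2, +1), (+1, -2, -2), (+1, +1, -5), (-4, +2, +1), (+1, -2, -2), (+1, +1, -5) — a repeating cycle of length 3.
step 8: apply (-4, +2, +1) → x=-13, y=-4, z=-27
step 9: apply (+1, -2, -2) → x=-12, y=-6, z=-29
step 10: apply (+1, +1, -5) → x=-11, y=-5, z=-34

x=-11, y=-5, z=-34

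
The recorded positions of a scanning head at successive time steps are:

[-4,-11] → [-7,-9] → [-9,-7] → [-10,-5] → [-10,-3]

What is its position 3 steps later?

[-4,3]

Successive displacements: [-3,+2], [-2,+2], [-1,+2], [+0,+2] — each changes by [+1,+0].
step 5: [-10,-3] + [+1,+2] → [-9,-1]
step 6: [-9,-1] + [+2,+2] → [-7,1]
step 7: [-7,1] + [+3,+2] → [-4,3]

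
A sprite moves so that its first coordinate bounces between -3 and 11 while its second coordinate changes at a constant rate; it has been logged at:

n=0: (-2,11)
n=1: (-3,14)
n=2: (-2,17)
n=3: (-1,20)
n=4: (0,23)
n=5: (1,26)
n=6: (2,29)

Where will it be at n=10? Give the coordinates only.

(6,41)

The first coordinate travels 1 per step and bounces off the walls at -3 and 11.
  step 7: 2 → 3
  step 8: 3 → 4
  step 9: 4 → 5
  step 10: 5 → 6
The second coordinate changes by +3 each step: at step 10 it is 41.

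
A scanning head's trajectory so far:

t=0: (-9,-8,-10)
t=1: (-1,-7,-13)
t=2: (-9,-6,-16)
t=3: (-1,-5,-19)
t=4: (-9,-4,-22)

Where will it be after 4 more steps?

First: cycles through -9, -1 every 2 steps. Step 8 lands at position 0 of the cycle → -9.
Second: linear, +1 per step → 0 at step 8.
Third: linear, -3 per step → -34 at step 8.

(-9,0,-34)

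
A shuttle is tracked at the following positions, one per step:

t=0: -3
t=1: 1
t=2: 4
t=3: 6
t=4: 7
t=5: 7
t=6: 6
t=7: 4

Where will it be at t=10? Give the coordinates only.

-8

Taking differences between consecutive positions: +4, +3, +2, +1, +0, -1, -2. These grow by -1 each step.
step 8: 4 − 3 → 1
step 9: 1 − 4 → -3
step 10: -3 − 5 → -8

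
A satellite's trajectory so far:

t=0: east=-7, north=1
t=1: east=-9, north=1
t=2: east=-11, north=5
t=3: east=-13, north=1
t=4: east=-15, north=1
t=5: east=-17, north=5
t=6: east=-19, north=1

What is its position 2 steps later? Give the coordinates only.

The east coordinate changes by -2 each step, so at step 8 it is -7 + 8·(-2) = -23.
The north coordinate repeats the cycle [1, 1, 5] with period 3; step 8 mod 3 = 2, giving 5.

east=-23, north=5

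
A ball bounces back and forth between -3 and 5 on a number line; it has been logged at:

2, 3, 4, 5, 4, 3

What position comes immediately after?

2

The value reflects between -3 and 5, moving 1 per step.
  step 6: 3 → 2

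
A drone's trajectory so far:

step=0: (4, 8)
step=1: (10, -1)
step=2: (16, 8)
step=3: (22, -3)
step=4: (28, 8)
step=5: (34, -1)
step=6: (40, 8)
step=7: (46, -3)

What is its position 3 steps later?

First: linear, +6 per step → 64 at step 10.
Second: cycles through 8, -1, 8, -3 every 4 steps. Step 10 lands at position 2 of the cycle → 8.

(64, 8)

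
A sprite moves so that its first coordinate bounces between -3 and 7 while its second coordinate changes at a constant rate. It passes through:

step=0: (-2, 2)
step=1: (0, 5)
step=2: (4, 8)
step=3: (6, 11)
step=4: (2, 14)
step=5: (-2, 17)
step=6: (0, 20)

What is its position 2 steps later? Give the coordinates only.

(6, 26)

The first coordinate travels 4 per step and bounces off the walls at -3 and 7.
  step 7: 0 → 4
  step 8: 4 → 6
The second coordinate changes by +3 each step: at step 8 it is 26.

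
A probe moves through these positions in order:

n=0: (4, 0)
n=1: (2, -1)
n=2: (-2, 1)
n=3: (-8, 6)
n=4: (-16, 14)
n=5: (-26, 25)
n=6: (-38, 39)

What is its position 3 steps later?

First differences are (-2, -1), (-4, +2), (-6, +5), (-8, +8), (-10, +11), (-12, +14); their common second difference is (-2, +3) (constant acceleration).
step 7: (-38, 39) + (-14, +17) → (-52, 56)
step 8: (-52, 56) + (-16, +20) → (-68, 76)
step 9: (-68, 76) + (-18, +23) → (-86, 99)

(-86, 99)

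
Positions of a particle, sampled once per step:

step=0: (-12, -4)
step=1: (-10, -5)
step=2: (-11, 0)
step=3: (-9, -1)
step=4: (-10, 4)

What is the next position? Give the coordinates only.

Differencing gives (+2, -1), (-1, +5), (+2, -1), (-1, +5). This is the pattern (+2, -1), (-1, +5) repeated.
step 5: apply (+2, -1) → (-8, 3)

(-8, 3)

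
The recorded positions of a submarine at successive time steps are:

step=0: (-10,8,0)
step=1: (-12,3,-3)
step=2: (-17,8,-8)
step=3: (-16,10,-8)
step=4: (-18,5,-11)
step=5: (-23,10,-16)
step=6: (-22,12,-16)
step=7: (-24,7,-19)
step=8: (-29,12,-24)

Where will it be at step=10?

Differencing gives (-2,-5,-3), (-5,+5,-5), (+1,+2,+0), (-2,-5,-3), (-5,+5,-5), (+1,+2,+0), (-2,-5,-3), (-5,+5,-5). This is the pattern (-2,-5,-3), (-5,+5,-5), (+1,+2,+0) repeated.
step 9: apply (+1,+2,+0) → (-28,14,-24)
step 10: apply (-2,-5,-3) → (-30,9,-27)

(-30,9,-27)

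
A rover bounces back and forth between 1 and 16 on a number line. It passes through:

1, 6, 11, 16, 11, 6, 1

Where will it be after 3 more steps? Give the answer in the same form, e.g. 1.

The value travels 5 per step and bounces off the walls at 1 and 16.
  step 7: 1 → 6
  step 8: 6 → 11
  step 9: 11 → 16

16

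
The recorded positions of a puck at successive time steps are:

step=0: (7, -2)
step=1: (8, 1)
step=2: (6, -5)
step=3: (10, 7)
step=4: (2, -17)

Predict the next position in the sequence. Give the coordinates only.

The jumps are (+1, +3), (-2, -6), (+4, +12), (-8, -24) — a geometric progression with ratio -2.
step 5: (2, -17) + (+16, +48) → (18, 31)

(18, 31)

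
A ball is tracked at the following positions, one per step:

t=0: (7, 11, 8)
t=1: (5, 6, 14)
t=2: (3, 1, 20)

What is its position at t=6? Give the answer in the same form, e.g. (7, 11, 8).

The position changes by (-2, -5, +6) every step.
step 3: (3, 1, 20) + (-2, -5, +6) → (1, -4, 26)
step 4: (1, -4, 26) + (-2, -5, +6) → (-1, -9, 32)
step 5: (-1, -9, 32) + (-2, -5, +6) → (-3, -14, 38)
step 6: (-3, -14, 38) + (-2, -5, +6) → (-5, -19, 44)

(-5, -19, 44)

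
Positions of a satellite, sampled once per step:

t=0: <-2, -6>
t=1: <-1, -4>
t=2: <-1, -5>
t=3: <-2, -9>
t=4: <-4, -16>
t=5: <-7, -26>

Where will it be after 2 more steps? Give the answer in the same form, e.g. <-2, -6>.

Taking differences between consecutive positions: <+1, +2>, <+0, -1>, <-1, -4>, <-2, -7>, <-3, -10>. These grow by <-1, -3> each step.
step 6: <-7, -26> + <-4, -13> → <-11, -39>
step 7: <-11, -39> + <-5, -16> → <-16, -55>

<-16, -55>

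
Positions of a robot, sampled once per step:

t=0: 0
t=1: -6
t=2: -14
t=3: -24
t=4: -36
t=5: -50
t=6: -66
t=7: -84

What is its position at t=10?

-150

Taking differences between consecutive positions: -6, -8, -10, -12, -14, -16, -18. These grow by -2 each step.
step 8: -84 − 20 → -104
step 9: -104 − 22 → -126
step 10: -126 − 24 → -150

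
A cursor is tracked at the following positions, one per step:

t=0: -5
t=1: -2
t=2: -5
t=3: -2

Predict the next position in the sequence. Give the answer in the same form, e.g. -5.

The jumps are +3, -3, +3 — a geometric progression with ratio -1.
step 4: -2 − 3 → -5

-5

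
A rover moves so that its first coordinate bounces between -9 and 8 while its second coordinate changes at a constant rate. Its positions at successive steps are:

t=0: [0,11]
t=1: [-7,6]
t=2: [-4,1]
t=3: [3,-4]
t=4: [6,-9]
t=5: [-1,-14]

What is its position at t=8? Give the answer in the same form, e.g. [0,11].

[4,-29]

The first coordinate travels 7 per step and bounces off the walls at -9 and 8.
  step 6: -1 → -8
  step 7: -8 → -3
  step 8: -3 → 4
The second coordinate changes by -5 each step: at step 8 it is -29.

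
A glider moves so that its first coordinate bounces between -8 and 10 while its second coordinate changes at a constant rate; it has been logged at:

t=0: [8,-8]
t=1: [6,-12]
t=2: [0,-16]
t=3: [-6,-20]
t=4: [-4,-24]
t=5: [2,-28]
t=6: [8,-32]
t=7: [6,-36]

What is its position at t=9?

The first coordinate reflects between -8 and 10, moving 6 per step.
  step 8: 6 → 0
  step 9: 0 → -6
The second coordinate changes by -4 each step: at step 9 it is -44.

[-6,-44]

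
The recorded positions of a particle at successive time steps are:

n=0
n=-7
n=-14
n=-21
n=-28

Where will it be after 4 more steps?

Each step adds -7 to the position.
step 5: -28 − 7 → n=-35
step 6: -35 − 7 → n=-42
step 7: -42 − 7 → n=-49
step 8: -49 − 7 → n=-56

n=-56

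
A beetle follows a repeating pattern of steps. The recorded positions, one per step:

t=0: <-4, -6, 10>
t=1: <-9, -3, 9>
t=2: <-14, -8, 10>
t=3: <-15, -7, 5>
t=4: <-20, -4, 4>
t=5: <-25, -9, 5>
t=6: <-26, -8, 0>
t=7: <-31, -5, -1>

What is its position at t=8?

<-36, -10, 0>

Step-to-step displacements: <-5, +3, -1>, <-5, -5, +1>, <-1, +1, -5>, <-5, +3, -1>, <-5, -5, +1>, <-1, +1, -5>, <-5, +3, -1> — a repeating cycle of length 3.
step 8: apply <-5, -5, +1> → <-36, -10, 0>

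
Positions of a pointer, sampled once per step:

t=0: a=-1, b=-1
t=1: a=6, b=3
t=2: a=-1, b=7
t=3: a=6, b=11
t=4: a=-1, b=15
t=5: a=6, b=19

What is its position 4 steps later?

A: cycles through -1, 6 every 2 steps. Step 9 lands at position 1 of the cycle → 6.
B: linear, +4 per step → 35 at step 9.

a=6, b=35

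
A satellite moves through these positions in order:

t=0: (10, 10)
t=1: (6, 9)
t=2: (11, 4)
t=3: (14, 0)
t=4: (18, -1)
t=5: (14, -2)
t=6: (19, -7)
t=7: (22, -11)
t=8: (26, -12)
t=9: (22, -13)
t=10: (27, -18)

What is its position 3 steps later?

Differencing gives (-4, -1), (+5, -5), (+3, -4), (+4, -1), (-4, -1), (+5, -5), (+3, -4), (+4, -1), (-4, -1), (+5, -5). This is the pattern (-4, -1), (+5, -5), (+3, -4), (+4, -1) repeated.
step 11: apply (+3, -4) → (30, -22)
step 12: apply (+4, -1) → (34, -23)
step 13: apply (-4, -1) → (30, -24)

(30, -24)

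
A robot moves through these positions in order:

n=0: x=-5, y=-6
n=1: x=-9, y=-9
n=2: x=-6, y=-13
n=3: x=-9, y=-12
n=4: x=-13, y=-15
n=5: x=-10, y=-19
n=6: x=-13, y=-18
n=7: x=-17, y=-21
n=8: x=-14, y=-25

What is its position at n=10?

Step-to-step displacements: (-4, -3), (+3, -4), (-3, +1), (-4, -3), (+3, -4), (-3, +1), (-4, -3), (+3, -4) — a repeating cycle of length 3.
step 9: apply (-3, +1) → x=-17, y=-24
step 10: apply (-4, -3) → x=-21, y=-27

x=-21, y=-27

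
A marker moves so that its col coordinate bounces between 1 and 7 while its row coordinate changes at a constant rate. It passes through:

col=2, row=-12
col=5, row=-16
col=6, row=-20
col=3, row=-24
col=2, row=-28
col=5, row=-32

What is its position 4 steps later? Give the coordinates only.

col=5, row=-48

The col coordinate reflects between 1 and 7, moving 3 per step.
  step 6: 5 → 6
  step 7: 6 → 3
  step 8: 3 → 2
  step 9: 2 → 5
The row coordinate changes by -4 each step: at step 9 it is -48.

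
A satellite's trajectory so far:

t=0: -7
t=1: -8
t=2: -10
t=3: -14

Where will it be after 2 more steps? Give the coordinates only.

-38

Consecutive displacements -1, -2, -4 scale by a factor of 2 each step.
step 4: -14 − 8 → -22
step 5: -22 − 16 → -38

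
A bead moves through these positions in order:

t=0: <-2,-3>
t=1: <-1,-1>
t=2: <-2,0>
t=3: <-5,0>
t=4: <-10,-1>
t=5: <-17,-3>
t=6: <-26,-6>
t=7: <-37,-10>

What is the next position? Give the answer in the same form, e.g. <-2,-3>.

<-50,-15>

Successive displacements: <+1,+2>, <-1,+1>, <-3,+0>, <-5,-1>, <-7,-2>, <-9,-3>, <-11,-4> — each changes by <-2,-1>.
step 8: <-37,-10> + <-13,-5> → <-50,-15>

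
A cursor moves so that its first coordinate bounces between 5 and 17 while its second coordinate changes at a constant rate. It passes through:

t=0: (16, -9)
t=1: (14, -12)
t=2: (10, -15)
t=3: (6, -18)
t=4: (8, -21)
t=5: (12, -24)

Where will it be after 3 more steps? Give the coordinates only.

The first coordinate reflects between 5 and 17, moving 4 per step.
  step 6: 12 → 16
  step 7: 16 → 14
  step 8: 14 → 10
The second coordinate changes by -3 each step: at step 8 it is -33.

(10, -33)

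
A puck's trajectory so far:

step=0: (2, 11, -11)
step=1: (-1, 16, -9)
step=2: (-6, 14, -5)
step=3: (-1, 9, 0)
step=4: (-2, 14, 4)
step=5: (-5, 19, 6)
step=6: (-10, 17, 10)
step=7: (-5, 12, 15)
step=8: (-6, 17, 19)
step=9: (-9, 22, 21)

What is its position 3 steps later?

Step-to-step displacements: (-3, +5, +2), (-5, -2, +4), (+5, -5, +5), (-1, +5, +4), (-3, +5, +2), (-5, -2, +4), (+5, -5, +5), (-1, +5, +4), (-3, +5, +2) — a repeating cycle of length 4.
step 10: apply (-5, -2, +4) → (-14, 20, 25)
step 11: apply (+5, -5, +5) → (-9, 15, 30)
step 12: apply (-1, +5, +4) → (-10, 20, 34)

(-10, 20, 34)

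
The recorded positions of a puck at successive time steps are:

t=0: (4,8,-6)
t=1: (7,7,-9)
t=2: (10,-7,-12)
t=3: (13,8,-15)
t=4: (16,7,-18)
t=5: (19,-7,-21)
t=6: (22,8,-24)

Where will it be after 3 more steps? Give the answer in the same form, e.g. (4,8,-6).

(31,8,-33)

First: linear, +3 per step → 31 at step 9.
Second: cycles through 8, 7, -7 every 3 steps. Step 9 lands at position 0 of the cycle → 8.
Third: linear, -3 per step → -33 at step 9.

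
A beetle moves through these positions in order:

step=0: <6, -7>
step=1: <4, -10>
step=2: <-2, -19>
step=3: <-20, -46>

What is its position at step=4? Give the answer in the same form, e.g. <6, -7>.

<-74, -127>

Consecutive displacements <-2, -3>, <-6, -9>, <-18, -27> scale by a factor of 3 each step.
step 4: <-20, -46> + <-54, -81> → <-74, -127>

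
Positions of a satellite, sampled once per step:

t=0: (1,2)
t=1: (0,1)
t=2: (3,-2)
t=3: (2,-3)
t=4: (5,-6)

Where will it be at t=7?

Step-to-step displacements: (-1,-1), (+3,-3), (-1,-1), (+3,-3) — a repeating cycle of length 2.
step 5: apply (-1,-1) → (4,-7)
step 6: apply (+3,-3) → (7,-10)
step 7: apply (-1,-1) → (6,-11)

(6,-11)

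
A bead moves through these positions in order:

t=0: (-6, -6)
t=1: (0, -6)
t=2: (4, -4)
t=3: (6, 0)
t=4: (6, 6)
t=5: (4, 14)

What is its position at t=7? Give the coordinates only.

(-6, 36)

Successive displacements: (+6, +0), (+4, +2), (+2, +4), (+0, +6), (-2, +8) — each changes by (-2, +2).
step 6: (4, 14) + (-4, +10) → (0, 24)
step 7: (0, 24) + (-6, +12) → (-6, 36)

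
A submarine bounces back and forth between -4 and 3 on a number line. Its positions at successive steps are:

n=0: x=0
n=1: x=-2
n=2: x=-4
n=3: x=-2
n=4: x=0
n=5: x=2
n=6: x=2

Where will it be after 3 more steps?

The value reflects between -4 and 3, moving 2 per step.
  step 7: 2 → 0
  step 8: 0 → -2
  step 9: -2 → -4

x=-4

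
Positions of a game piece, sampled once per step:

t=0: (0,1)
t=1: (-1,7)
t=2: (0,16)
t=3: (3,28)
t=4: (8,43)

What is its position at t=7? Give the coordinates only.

Successive displacements: (-1,+6), (+1,+9), (+3,+12), (+5,+15) — each changes by (+2,+3).
step 5: (8,43) + (+7,+18) → (15,61)
step 6: (15,61) + (+9,+21) → (24,82)
step 7: (24,82) + (+11,+24) → (35,106)

(35,106)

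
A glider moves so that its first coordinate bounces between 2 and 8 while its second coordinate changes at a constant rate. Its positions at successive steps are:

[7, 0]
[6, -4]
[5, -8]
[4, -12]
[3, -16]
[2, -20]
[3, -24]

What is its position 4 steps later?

The first coordinate travels 1 per step and bounces off the walls at 2 and 8.
  step 7: 3 → 4
  step 8: 4 → 5
  step 9: 5 → 6
  step 10: 6 → 7
The second coordinate changes by -4 each step: at step 10 it is -40.

[7, -40]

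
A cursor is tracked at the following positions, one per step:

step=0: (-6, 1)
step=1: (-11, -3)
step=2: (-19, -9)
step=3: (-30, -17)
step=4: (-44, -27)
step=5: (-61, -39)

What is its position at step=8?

(-130, -87)

First differences are (-5, -4), (-8, -6), (-11, -8), (-14, -10), (-17, -12); their common second difference is (-3, -2) (constant acceleration).
step 6: (-61, -39) + (-20, -14) → (-81, -53)
step 7: (-81, -53) + (-23, -16) → (-104, -69)
step 8: (-104, -69) + (-26, -18) → (-130, -87)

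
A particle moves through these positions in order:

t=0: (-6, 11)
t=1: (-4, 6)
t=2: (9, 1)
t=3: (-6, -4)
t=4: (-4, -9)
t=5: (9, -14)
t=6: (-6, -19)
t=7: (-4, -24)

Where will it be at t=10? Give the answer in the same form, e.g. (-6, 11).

(-4, -39)

The first coordinate repeats the cycle [-6, -4, 9] with period 3; step 10 mod 3 = 1, giving -4.
The second coordinate changes by -5 each step, so at step 10 it is 11 + 10·(-5) = -39.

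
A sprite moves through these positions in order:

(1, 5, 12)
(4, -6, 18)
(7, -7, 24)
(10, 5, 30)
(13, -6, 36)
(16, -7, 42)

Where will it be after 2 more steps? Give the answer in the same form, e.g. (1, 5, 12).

First: linear, +3 per step → 22 at step 7.
Second: cycles through 5, -6, -7 every 3 steps. Step 7 lands at position 1 of the cycle → -6.
Third: linear, +6 per step → 54 at step 7.

(22, -6, 54)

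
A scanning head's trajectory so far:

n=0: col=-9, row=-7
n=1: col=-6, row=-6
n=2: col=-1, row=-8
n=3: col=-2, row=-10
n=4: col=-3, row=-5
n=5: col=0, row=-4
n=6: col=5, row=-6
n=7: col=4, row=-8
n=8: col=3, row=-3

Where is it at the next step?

The moves between consecutive positions are (+3,+1), (+5,-2), (-1,-2), (-1,+5), (+3,+1), (+5,-2), (-1,-2), (-1,+5); they repeat the 4-cycle [(+3,+1), (+5,-2), (-1,-2), (-1,+5)].
step 9: apply (+3,+1) → col=6, row=-2

col=6, row=-2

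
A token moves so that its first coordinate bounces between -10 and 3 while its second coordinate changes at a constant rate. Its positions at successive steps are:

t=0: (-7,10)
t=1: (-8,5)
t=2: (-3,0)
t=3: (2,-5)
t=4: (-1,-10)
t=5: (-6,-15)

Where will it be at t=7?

The first coordinate travels 5 per step and bounces off the walls at -10 and 3.
  step 6: -6 → -9
  step 7: -9 → -4
The second coordinate changes by -5 each step: at step 7 it is -25.

(-4,-25)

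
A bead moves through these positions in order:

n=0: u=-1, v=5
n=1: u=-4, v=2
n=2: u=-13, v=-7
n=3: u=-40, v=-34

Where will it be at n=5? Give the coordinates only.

u=-364, v=-358

Consecutive displacements (-3,-3), (-9,-9), (-27,-27) scale by a factor of 3 each step.
step 4: u=-40, v=-34 + (-81,-81) → u=-121, v=-115
step 5: u=-121, v=-115 + (-243,-243) → u=-364, v=-358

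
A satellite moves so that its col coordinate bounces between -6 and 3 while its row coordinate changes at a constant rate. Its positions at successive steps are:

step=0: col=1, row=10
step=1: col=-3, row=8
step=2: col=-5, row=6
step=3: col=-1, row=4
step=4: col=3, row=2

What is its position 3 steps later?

col=-3, row=-4

The col coordinate travels 4 per step and bounces off the walls at -6 and 3.
  step 5: 3 → -1
  step 6: -1 → -5
  step 7: -5 → -3
The row coordinate changes by -2 each step: at step 7 it is -4.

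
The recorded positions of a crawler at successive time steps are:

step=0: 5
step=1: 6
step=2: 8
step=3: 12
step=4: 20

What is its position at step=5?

36

Step-to-step displacements: +1, +2, +4, +8; each is 2× the previous.
step 5: 20 + 16 → 36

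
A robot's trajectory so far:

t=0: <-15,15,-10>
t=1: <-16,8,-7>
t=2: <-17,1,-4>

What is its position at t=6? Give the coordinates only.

<-21,-27,8>

Each step adds <-1,-7,+3> to the position.
step 3: <-17,1,-4> + <-1,-7,+3> → <-18,-6,-1>
step 4: <-18,-6,-1> + <-1,-7,+3> → <-19,-13,2>
step 5: <-19,-13,2> + <-1,-7,+3> → <-20,-20,5>
step 6: <-20,-20,5> + <-1,-7,+3> → <-21,-27,8>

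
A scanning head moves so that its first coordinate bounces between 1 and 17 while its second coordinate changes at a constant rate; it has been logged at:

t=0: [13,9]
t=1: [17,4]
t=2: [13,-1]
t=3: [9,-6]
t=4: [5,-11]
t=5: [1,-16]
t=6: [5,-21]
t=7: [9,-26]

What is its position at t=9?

The first coordinate reflects between 1 and 17, moving 4 per step.
  step 8: 9 → 13
  step 9: 13 → 17
The second coordinate changes by -5 each step: at step 9 it is -36.

[17,-36]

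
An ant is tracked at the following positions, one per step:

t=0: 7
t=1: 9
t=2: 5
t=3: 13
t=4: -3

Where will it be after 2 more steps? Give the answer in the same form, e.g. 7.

-35

The jumps are +2, -4, +8, -16 — a geometric progression with ratio -2.
step 5: -3 + 32 → 29
step 6: 29 − 64 → -35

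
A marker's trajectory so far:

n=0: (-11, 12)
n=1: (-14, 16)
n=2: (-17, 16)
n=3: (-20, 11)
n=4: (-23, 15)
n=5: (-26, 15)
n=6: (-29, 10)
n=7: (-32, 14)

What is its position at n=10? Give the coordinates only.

The moves between consecutive positions are (-3, +4), (-3, +0), (-3, -5), (-3, +4), (-3, +0), (-3, -5), (-3, +4); they repeat the 3-cycle [(-3, +4), (-3, +0), (-3, -5)].
step 8: apply (-3, +0) → (-35, 14)
step 9: apply (-3, -5) → (-38, 9)
step 10: apply (-3, +4) → (-41, 13)

(-41, 13)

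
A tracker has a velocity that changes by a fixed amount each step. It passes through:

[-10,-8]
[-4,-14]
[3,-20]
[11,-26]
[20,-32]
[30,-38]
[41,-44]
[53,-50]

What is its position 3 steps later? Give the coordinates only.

Taking differences between consecutive positions: [+6,-6], [+7,-6], [+8,-6], [+9,-6], [+10,-6], [+11,-6], [+12,-6]. These grow by [+1,+0] each step.
step 8: [53,-50] + [+13,-6] → [66,-56]
step 9: [66,-56] + [+14,-6] → [80,-62]
step 10: [80,-62] + [+15,-6] → [95,-68]

[95,-68]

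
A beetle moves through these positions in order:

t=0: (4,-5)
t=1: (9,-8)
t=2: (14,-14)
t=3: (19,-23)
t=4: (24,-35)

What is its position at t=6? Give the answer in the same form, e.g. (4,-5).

(34,-68)

Successive displacements: (+5,-3), (+5,-6), (+5,-9), (+5,-12) — each changes by (+0,-3).
step 5: (24,-35) + (+5,-15) → (29,-50)
step 6: (29,-50) + (+5,-18) → (34,-68)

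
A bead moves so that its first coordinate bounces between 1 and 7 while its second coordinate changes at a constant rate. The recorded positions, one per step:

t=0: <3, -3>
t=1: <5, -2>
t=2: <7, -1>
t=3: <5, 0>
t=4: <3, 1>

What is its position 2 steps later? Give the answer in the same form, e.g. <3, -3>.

<3, 3>

The first coordinate reflects between 1 and 7, moving 2 per step.
  step 5: 3 → 1
  step 6: 1 → 3
The second coordinate changes by +1 each step: at step 6 it is 3.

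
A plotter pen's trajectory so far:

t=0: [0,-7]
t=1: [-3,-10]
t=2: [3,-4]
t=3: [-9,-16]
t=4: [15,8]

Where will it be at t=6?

Step-to-step displacements: [-3,-3], [+6,+6], [-12,-12], [+24,+24]; each is -2× the previous.
step 5: [15,8] + [-48,-48] → [-33,-40]
step 6: [-33,-40] + [+96,+96] → [63,56]

[63,56]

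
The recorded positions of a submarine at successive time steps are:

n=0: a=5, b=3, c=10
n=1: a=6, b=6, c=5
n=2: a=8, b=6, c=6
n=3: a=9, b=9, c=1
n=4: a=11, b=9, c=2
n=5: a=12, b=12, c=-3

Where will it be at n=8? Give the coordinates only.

The moves between consecutive positions are (+1, +3, -5), (+2, +0, +1), (+1, +3, -5), (+2, +0, +1), (+1, +3, -5); they repeat the 2-cycle [(+1, +3, -5), (+2, +0, +1)].
step 6: apply (+2, +0, +1) → a=14, b=12, c=-2
step 7: apply (+1, +3, -5) → a=15, b=15, c=-7
step 8: apply (+2, +0, +1) → a=17, b=15, c=-6

a=17, b=15, c=-6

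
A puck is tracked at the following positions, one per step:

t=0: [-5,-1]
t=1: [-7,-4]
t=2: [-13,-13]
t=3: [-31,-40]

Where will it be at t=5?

[-247,-364]

The jumps are [-2,-3], [-6,-9], [-18,-27] — a geometric progression with ratio 3.
step 4: [-31,-40] + [-54,-81] → [-85,-121]
step 5: [-85,-121] + [-162,-243] → [-247,-364]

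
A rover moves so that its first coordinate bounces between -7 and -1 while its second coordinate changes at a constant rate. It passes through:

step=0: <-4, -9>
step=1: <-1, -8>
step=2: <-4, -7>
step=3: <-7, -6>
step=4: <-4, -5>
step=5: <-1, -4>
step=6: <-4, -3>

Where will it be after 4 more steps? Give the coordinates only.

The first coordinate reflects between -7 and -1, moving 3 per step.
  step 7: -4 → -7
  step 8: -7 → -4
  step 9: -4 → -1
  step 10: -1 → -4
The second coordinate changes by +1 each step: at step 10 it is 1.

<-4, 1>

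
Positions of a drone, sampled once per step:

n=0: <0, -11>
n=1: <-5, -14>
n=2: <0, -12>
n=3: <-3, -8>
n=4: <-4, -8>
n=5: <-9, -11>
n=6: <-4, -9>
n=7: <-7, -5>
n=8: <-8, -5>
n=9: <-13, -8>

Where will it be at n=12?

<-12, -2>

Step-to-step displacements: <-5, -3>, <+5, +2>, <-3, +4>, <-1, +0>, <-5, -3>, <+5, +2>, <-3, +4>, <-1, +0>, <-5, -3> — a repeating cycle of length 4.
step 10: apply <+5, +2> → <-8, -6>
step 11: apply <-3, +4> → <-11, -2>
step 12: apply <-1, +0> → <-12, -2>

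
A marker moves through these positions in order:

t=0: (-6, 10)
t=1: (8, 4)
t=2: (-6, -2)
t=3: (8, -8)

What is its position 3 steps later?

(-6, -26)

First: cycles through -6, 8 every 2 steps. Step 6 lands at position 0 of the cycle → -6.
Second: linear, -6 per step → -26 at step 6.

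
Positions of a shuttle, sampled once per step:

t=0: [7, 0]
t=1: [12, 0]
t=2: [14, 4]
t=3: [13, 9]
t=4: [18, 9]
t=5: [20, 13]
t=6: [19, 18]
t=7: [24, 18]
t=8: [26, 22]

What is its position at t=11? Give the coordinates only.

[32, 31]

The moves between consecutive positions are [+5, +0], [+2, +4], [-1, +5], [+5, +0], [+2, +4], [-1, +5], [+5, +0], [+2, +4]; they repeat the 3-cycle [[+5, +0], [+2, +4], [-1, +5]].
step 9: apply [-1, +5] → [25, 27]
step 10: apply [+5, +0] → [30, 27]
step 11: apply [+2, +4] → [32, 31]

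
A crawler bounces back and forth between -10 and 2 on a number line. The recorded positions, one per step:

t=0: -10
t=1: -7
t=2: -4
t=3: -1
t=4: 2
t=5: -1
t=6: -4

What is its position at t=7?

-7

The value reflects between -10 and 2, moving 3 per step.
  step 7: -4 → -7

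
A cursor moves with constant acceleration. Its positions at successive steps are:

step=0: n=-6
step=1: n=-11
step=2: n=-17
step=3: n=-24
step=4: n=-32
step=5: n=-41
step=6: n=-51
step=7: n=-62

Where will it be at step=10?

First differences are -5, -6, -7, -8, -9, -10, -11; their common second difference is -1 (constant acceleration).
step 8: -62 − 12 → n=-74
step 9: -74 − 13 → n=-87
step 10: -87 − 14 → n=-101

n=-101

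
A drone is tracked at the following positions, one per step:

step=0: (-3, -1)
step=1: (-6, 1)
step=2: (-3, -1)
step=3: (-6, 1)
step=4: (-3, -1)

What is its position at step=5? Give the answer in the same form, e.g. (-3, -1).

(-6, 1)

Step-to-step displacements: (-3, +2), (+3, -2), (-3, +2), (+3, -2); each is -1× the previous.
step 5: (-3, -1) + (-3, +2) → (-6, 1)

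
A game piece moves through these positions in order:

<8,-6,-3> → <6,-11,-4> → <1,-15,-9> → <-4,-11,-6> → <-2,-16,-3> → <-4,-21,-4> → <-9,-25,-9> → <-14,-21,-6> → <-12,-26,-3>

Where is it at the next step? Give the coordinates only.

<-14,-31,-4>

The moves between consecutive positions are <-2,-5,-1>, <-5,-4,-5>, <-5,+4,+3>, <+2,-5,+3>, <-2,-5,-1>, <-5,-4,-5>, <-5,+4,+3>, <+2,-5,+3>; they repeat the 4-cycle [<-2,-5,-1>, <-5,-4,-5>, <-5,+4,+3>, <+2,-5,+3>].
step 9: apply <-2,-5,-1> → <-14,-31,-4>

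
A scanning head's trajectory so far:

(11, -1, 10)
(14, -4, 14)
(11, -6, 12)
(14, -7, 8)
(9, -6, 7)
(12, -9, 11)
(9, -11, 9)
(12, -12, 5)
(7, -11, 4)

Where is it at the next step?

Step-to-step displacements: (+3, -3, +4), (-3, -2, -2), (+3, -1, -4), (-5, +1, -1), (+3, -3, +4), (-3, -2, -2), (+3, -1, -4), (-5, +1, -1) — a repeating cycle of length 4.
step 9: apply (+3, -3, +4) → (10, -14, 8)

(10, -14, 8)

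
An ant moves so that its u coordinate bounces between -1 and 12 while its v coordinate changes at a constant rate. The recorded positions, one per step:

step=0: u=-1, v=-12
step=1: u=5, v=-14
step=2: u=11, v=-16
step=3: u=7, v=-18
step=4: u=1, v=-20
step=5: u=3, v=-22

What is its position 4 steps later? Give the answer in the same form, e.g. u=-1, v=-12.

u=1, v=-30

The u coordinate travels 6 per step and bounces off the walls at -1 and 12.
  step 6: 3 → 9
  step 7: 9 → 9
  step 8: 9 → 3
  step 9: 3 → 1
The v coordinate changes by -2 each step: at step 9 it is -30.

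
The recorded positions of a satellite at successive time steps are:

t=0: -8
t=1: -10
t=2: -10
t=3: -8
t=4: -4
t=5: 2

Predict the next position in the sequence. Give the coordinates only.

First differences are -2, +0, +2, +4, +6; their common second difference is +2 (constant acceleration).
step 6: 2 + 8 → 10

10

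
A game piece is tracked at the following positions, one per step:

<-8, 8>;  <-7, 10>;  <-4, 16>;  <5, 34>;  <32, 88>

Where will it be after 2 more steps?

<356, 736>

The jumps are <+1, +2>, <+3, +6>, <+9, +18>, <+27, +54> — a geometric progression with ratio 3.
step 5: <32, 88> + <+81, +162> → <113, 250>
step 6: <113, 250> + <+243, +486> → <356, 736>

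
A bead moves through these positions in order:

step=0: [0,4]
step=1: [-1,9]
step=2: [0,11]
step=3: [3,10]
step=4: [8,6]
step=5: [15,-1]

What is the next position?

[24,-11]

Taking differences between consecutive positions: [-1,+5], [+1,+2], [+3,-1], [+5,-4], [+7,-7]. These grow by [+2,-3] each step.
step 6: [15,-1] + [+9,-10] → [24,-11]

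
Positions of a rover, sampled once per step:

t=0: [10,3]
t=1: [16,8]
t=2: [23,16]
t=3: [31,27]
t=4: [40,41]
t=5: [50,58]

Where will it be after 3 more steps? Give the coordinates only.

Successive displacements: [+6,+5], [+7,+8], [+8,+11], [+9,+14], [+10,+17] — each changes by [+1,+3].
step 6: [50,58] + [+11,+20] → [61,78]
step 7: [61,78] + [+12,+23] → [73,101]
step 8: [73,101] + [+13,+26] → [86,127]

[86,127]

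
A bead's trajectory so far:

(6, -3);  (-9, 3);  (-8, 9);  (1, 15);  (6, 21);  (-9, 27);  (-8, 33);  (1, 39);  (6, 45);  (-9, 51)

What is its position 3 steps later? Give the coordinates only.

First: cycles through 6, -9, -8, 1 every 4 steps. Step 12 lands at position 0 of the cycle → 6.
Second: linear, +6 per step → 69 at step 12.

(6, 69)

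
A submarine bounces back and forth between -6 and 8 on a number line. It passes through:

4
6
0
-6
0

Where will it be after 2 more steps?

The value reflects between -6 and 8, moving 6 per step.
  step 5: 0 → 6
  step 6: 6 → 4

4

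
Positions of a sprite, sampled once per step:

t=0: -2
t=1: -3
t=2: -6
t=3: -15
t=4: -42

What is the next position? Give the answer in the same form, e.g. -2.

-123

Consecutive displacements -1, -3, -9, -27 scale by a factor of 3 each step.
step 5: -42 − 81 → -123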